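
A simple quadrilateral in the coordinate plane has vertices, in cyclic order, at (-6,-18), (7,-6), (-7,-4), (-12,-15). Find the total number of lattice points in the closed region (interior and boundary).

142

The shoelace formula gives twice the area as |[(-6)·(-6) − 7·(-18)] + [7·(-4) − (-7)·(-6)] + [(-7)·(-15) − (-12)·(-4)] + [(-12)·(-18) − (-6)·(-15)]| = 275, so the area is 275/2.
The number of boundary lattice points is Σ gcd(|Δx|,|Δy|) = gcd(13,12) + gcd(14,2) + gcd(5,11) + gcd(6,3) = 1+2+1+3 = 7.
Pick's theorem gives I = A − B/2 + 1 = 275/2 − 7/2 + 1 = 135, so the closed region contains I + B = 135 + 7 = 142 lattice points.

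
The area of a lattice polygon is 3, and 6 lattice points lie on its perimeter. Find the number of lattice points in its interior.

1

Pick's theorem A = I + B/2 − 1 rearranges to I = A − B/2 + 1 = 3 − 6/2 + 1 = 1.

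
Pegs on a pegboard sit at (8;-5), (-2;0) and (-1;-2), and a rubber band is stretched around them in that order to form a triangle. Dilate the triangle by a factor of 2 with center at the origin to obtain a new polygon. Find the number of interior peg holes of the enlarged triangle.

22

By the shoelace formula, twice the signed area is |[8·0 − (-2)·(-5)] + [(-2)·(-2) − (-1)·0] + [(-1)·(-5) − 8·(-2)]| = 15, so the area is 15/2.
The number of boundary lattice points is Σ gcd(|Δx|,|Δy|) = gcd(10,5) + gcd(1,2) + gcd(9,3) = 5+1+3 = 9.
Scaling by 2 multiplies the area by 2² = 4 (so the new area is 30) and multiplies the boundary lattice-point count by 2, giving 18.
By Pick's theorem, the interior count of the dilated polygon is 30 − 18/2 + 1 = 22.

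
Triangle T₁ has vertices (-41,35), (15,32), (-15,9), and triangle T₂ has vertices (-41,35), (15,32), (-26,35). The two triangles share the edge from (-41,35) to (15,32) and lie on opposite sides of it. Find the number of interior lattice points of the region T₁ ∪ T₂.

The union is the simple quadrilateral with vertices (-41,35), (-15,9), (15,32), (-26,35) in order.
By the shoelace formula, twice the signed area is |((-41)·9 − (-15)·35) + ((-15)·32 − 15·9) + (15·35 − (-26)·32) + ((-26)·35 − (-41)·35)| = 1423, so the area is 1423/2.
The number of boundary lattice points is Σ gcd(|Δx|,|Δy|) = gcd(26,26) + gcd(30,23) + gcd(41,3) + gcd(15,0) = 26+1+1+15 = 43.
By Pick's theorem I = A − B/2 + 1 = 1423/2 − 43/2 + 1 = 691.

691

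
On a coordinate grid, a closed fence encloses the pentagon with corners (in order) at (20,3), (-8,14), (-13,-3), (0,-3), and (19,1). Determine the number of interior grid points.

By the shoelace formula, twice the signed area is |[20·14 − (-8)·3] + [(-8)·(-3) − (-13)·14] + [(-13)·(-3) − 0·(-3)] + [0·1 − 19·(-3)] + [19·3 − 20·1]| = 643, so the area is 321.5.
Along each edge there are gcd(|Δx|,|Δy|)+1 lattice points, so counting each shared vertex once the boundary has gcd(28,11) + gcd(5,17) + gcd(13,0) + gcd(19,4) + gcd(1,2) = 1+1+13+1+1 = 17.
Pick's theorem gives I = A − B/2 + 1 = 321.5 − 17/2 + 1 = 314.

314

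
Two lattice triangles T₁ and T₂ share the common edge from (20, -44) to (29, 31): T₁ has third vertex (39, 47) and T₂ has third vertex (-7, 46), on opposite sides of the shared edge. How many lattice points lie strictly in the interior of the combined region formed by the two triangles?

The union is the simple quadrilateral with vertices (20, -44), (39, 47), (29, 31), (-7, 46) in order.
Using the shoelace formula, 2A = |[20·47 − 39·(-44)] + [39·31 − 29·47] + [29·46 − (-7)·31] + [(-7)·(-44) − 20·46]| = 3441, so the area is 1720.5.
Summing gcd(|Δx|,|Δy|) over the edges gives the boundary count: gcd(19,91) + gcd(10,16) + gcd(36,15) + gcd(27,90) = 1+2+3+9 = 15.
By Pick's theorem I = A − B/2 + 1 = 1720.5 − 15/2 + 1 = 1714.

1714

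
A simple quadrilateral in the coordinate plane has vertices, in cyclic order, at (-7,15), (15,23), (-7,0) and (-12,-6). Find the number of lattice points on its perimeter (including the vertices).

Summing gcd(|Δx|,|Δy|) over the edges gives the boundary count: gcd(22,8) + gcd(22,23) + gcd(5,6) + gcd(5,21) = 2+1+1+1 = 5.

5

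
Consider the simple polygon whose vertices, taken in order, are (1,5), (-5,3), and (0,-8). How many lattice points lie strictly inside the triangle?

Using the shoelace formula, 2A = |(1·3 − (-5)·5) + ((-5)·(-8) − 0·3) + (0·5 − 1·(-8))| = 76, so the area is 38.
The number of boundary lattice points is Σ gcd(|Δx|,|Δy|) = gcd(6,2) + gcd(5,11) + gcd(1,13) = 2+1+1 = 4.
Pick's theorem gives I = A − B/2 + 1 = 38 − 4/2 + 1 = 37.

37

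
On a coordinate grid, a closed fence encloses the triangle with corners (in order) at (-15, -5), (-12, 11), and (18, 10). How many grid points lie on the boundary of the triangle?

5

The number of boundary lattice points is Σ gcd(|Δx|,|Δy|) = gcd(3,16) + gcd(30,1) + gcd(33,15) = 1+1+3 = 5.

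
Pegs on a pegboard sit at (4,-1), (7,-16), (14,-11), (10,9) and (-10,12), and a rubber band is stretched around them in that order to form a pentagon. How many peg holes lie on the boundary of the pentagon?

10

The number of boundary lattice points is Σ gcd(|Δx|,|Δy|) = gcd(3,15) + gcd(7,5) + gcd(4,20) + gcd(20,3) + gcd(14,13) = 3+1+4+1+1 = 10.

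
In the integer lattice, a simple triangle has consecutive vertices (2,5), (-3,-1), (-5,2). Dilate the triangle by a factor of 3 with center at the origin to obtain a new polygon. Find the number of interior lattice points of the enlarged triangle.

The shoelace formula gives twice the area as |[2·(-1) − (-3)·5] + [(-3)·2 − (-5)·(-1)] + [(-5)·5 − 2·2]| = 27, so the area is 27/2.
Summing gcd(|Δx|,|Δy|) over the edges gives the boundary count: gcd(5,6) + gcd(2,3) + gcd(7,3) = 1+1+1 = 3.
Scaling by 3 multiplies the area by 3² = 9 (so the new area is 243/2) and multiplies the boundary lattice-point count by 3, giving 9.
By Pick's theorem, the interior count of the dilated polygon is 243/2 − 9/2 + 1 = 118.

118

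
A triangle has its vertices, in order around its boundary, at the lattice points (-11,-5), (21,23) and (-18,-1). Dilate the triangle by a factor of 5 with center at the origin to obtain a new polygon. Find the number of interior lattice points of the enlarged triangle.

4031

The shoelace formula gives twice the area as |((-11)·23 − 21·(-5)) + (21·(-1) − (-18)·23) + ((-18)·(-5) − (-11)·(-1))| = 324, so the area is 162.
Along each edge there are gcd(|Δx|,|Δy|)+1 lattice points, so counting each shared vertex once the boundary has gcd(32,28) + gcd(39,24) + gcd(7,4) = 4+3+1 = 8.
Scaling by 5 multiplies the area by 5² = 25 (so the new area is 4050) and multiplies the boundary lattice-point count by 5, giving 40.
By Pick's theorem, the interior count of the dilated polygon is 4050 − 40/2 + 1 = 4031.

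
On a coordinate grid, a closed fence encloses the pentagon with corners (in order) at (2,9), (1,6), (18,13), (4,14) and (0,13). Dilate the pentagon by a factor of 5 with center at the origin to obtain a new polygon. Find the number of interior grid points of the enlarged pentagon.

The shoelace formula gives twice the area as |(2·6 − 1·9) + (1·13 − 18·6) + (18·14 − 4·13) + (4·13 − 0·14) + (0·9 − 2·13)| = 134, so the area is 67.
The number of boundary lattice points is Σ gcd(|Δx|,|Δy|) = gcd(1,3) + gcd(17,7) + gcd(14,1) + gcd(4,1) + gcd(2,4) = 1+1+1+1+2 = 6.
Scaling by 5 multiplies the area by 5² = 25 (so the new area is 1675) and multiplies the boundary lattice-point count by 5, giving 30.
By Pick's theorem, the interior count of the dilated polygon is 1675 − 30/2 + 1 = 1661.

1661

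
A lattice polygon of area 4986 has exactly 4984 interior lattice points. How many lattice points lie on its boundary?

Pick's theorem gives A = I + B/2 − 1, so B = 2(A − I + 1) = 2(4986 − 4984 + 1) = 6.

6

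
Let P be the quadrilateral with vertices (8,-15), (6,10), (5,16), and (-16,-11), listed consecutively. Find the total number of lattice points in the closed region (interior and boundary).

The shoelace formula gives twice the area as |(8·10 − 6·(-15)) + (6·16 − 5·10) + (5·(-11) − (-16)·16) + ((-16)·(-15) − 8·(-11))| = 745, so the area is 372.5.
Summing gcd(|Δx|,|Δy|) over the edges gives the boundary count: gcd(2,25) + gcd(1,6) + gcd(21,27) + gcd(24,4) = 1+1+3+4 = 9.
Pick's theorem gives I = A − B/2 + 1 = 372.5 − 9/2 + 1 = 369, so the closed region contains I + B = 369 + 9 = 378 lattice points.

378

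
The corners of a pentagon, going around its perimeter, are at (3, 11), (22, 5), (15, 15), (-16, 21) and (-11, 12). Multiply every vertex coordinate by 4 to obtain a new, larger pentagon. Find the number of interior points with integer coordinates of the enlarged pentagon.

Using the shoelace formula, 2A = |[3·5 − 22·11] + [22·15 − 15·5] + [15·21 − (-16)·15] + [(-16)·12 − (-11)·21] + [(-11)·11 − 3·12]| = 465, so the area is 232.5.
Summing gcd(|Δx|,|Δy|) over the edges gives the boundary count: gcd(19,6) + gcd(7,10) + gcd(31,6) + gcd(5,9) + gcd(14,1) = 1+1+1+1+1 = 5.
Scaling by 4 multiplies the area by 4² = 16 (so the new area is 3720) and multiplies the boundary lattice-point count by 4, giving 20.
By Pick's theorem, the interior count of the dilated polygon is 3720 − 20/2 + 1 = 3711.

3711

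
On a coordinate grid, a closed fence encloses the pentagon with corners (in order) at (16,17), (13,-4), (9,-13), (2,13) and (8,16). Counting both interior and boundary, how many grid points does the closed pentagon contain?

239

By the shoelace formula, twice the signed area is |(16·(-4) − 13·17) + (13·(-13) − 9·(-4)) + (9·13 − 2·(-13)) + (2·16 − 8·13) + (8·17 − 16·16)| = 467, so the area is 233.5.
Along each edge there are gcd(|Δx|,|Δy|)+1 lattice points, so counting each shared vertex once the boundary has gcd(3,21) + gcd(4,9) + gcd(7,26) + gcd(6,3) + gcd(8,1) = 3+1+1+3+1 = 9.
Pick's theorem gives I = A − B/2 + 1 = 233.5 − 9/2 + 1 = 230, so the closed region contains I + B = 230 + 9 = 239 lattice points.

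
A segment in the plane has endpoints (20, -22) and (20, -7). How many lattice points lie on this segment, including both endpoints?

The number of lattice points on a segment between lattice points is gcd(|Δx|,|Δy|) + 1 = gcd(0,15) + 1 = 15 + 1 = 16.

16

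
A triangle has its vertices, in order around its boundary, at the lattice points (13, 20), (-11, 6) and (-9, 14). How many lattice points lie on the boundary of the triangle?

Summing gcd(|Δx|,|Δy|) over the edges gives the boundary count: gcd(24,14) + gcd(2,8) + gcd(22,6) = 2+2+2 = 6.

6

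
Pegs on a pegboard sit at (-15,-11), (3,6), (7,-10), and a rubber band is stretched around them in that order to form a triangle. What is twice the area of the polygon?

Using the shoelace formula, 2A = |[(-15)·6 − 3·(-11)] + [3·(-10) − 7·6] + [7·(-11) − (-15)·(-10)]| = 356, so the area is 178.

356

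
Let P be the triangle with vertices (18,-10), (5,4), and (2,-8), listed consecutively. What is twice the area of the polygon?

The shoelace formula gives twice the area as |[18·4 − 5·(-10)] + [5·(-8) − 2·4] + [2·(-10) − 18·(-8)]| = 198, so the area is 99.

198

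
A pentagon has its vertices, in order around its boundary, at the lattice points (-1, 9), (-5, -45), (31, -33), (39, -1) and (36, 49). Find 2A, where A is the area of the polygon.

Using the shoelace formula, 2A = |[(-1)·(-45) − (-5)·9] + [(-5)·(-33) − 31·(-45)] + [31·(-1) − 39·(-33)] + [39·49 − 36·(-1)] + [36·9 − (-1)·49]| = 5226, so the area is 2613.

5226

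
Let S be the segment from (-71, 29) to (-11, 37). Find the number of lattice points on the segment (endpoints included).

5

The number of lattice points on a segment between lattice points is gcd(|Δx|,|Δy|) + 1 = gcd(60,8) + 1 = 4 + 1 = 5.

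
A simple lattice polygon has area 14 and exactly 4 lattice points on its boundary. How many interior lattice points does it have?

13

From Pick's theorem, I = A − B/2 + 1 = 14 − 4/2 + 1 = 13.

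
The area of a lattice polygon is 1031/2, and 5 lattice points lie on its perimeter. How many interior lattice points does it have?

514

From Pick's theorem, I = A − B/2 + 1 = 1031/2 − 5/2 + 1 = 514.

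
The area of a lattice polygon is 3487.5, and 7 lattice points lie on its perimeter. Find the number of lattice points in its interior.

3485

Pick's theorem A = I + B/2 − 1 rearranges to I = A − B/2 + 1 = 3487.5 − 7/2 + 1 = 3485.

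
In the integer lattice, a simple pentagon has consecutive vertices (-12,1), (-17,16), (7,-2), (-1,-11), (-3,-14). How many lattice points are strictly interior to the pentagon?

254

The shoelace formula gives twice the area as |((-12)·16 − (-17)·1) + ((-17)·(-2) − 7·16) + (7·(-11) − (-1)·(-2)) + ((-1)·(-14) − (-3)·(-11)) + ((-3)·1 − (-12)·(-14))| = 522, so the area is 261.
Along each edge there are gcd(|Δx|,|Δy|)+1 lattice points, so counting each shared vertex once the boundary has gcd(5,15) + gcd(24,18) + gcd(8,9) + gcd(2,3) + gcd(9,15) = 5+6+1+1+3 = 16.
Pick's theorem gives I = A − B/2 + 1 = 261 − 16/2 + 1 = 254.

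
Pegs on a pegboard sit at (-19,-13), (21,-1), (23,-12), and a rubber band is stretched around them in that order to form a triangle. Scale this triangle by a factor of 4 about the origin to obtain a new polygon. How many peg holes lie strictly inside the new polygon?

3701

Using the shoelace formula, 2A = |((-19)·(-1) − 21·(-13)) + (21·(-12) − 23·(-1)) + (23·(-13) − (-19)·(-12))| = 464, so the area is 232.
Summing gcd(|Δx|,|Δy|) over the edges gives the boundary count: gcd(40,12) + gcd(2,11) + gcd(42,1) = 4+1+1 = 6.
Scaling by 4 multiplies the area by 4² = 16 (so the new area is 3712) and multiplies the boundary lattice-point count by 4, giving 24.
By Pick's theorem, the interior count of the dilated polygon is 3712 − 24/2 + 1 = 3701.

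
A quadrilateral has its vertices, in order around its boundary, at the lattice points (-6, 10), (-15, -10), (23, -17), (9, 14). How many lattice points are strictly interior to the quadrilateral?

The shoelace formula gives twice the area as |[(-6)·(-10) − (-15)·10] + [(-15)·(-17) − 23·(-10)] + [23·14 − 9·(-17)] + [9·10 − (-6)·14]| = 1344, so the area is 672.
Along each edge there are gcd(|Δx|,|Δy|)+1 lattice points, so counting each shared vertex once the boundary has gcd(9,20) + gcd(38,7) + gcd(14,31) + gcd(15,4) = 1+1+1+1 = 4.
Pick's theorem gives I = A − B/2 + 1 = 672 − 4/2 + 1 = 671.

671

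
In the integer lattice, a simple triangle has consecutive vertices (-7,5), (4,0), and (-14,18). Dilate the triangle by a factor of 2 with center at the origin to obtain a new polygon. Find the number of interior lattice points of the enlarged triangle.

The shoelace formula gives twice the area as |((-7)·0 − 4·5) + (4·18 − (-14)·0) + ((-14)·5 − (-7)·18)| = 108, so the area is 54.
Summing gcd(|Δx|,|Δy|) over the edges gives the boundary count: gcd(11,5) + gcd(18,18) + gcd(7,13) = 1+18+1 = 20.
Scaling by 2 multiplies the area by 2² = 4 (so the new area is 216) and multiplies the boundary lattice-point count by 2, giving 40.
By Pick's theorem, the interior count of the dilated polygon is 216 − 40/2 + 1 = 197.

197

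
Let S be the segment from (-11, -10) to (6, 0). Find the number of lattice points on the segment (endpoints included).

The number of lattice points on a segment between lattice points is gcd(|Δx|,|Δy|) + 1 = gcd(17,10) + 1 = 1 + 1 = 2.

2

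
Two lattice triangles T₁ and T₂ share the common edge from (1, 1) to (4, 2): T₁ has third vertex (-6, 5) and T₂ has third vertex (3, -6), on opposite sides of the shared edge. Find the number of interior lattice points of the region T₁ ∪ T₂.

20

The union is the simple quadrilateral with vertices (1, 1), (-6, 5), (4, 2), (3, -6) in order.
By the shoelace formula, twice the signed area is |[1·5 − (-6)·1] + [(-6)·2 − 4·5] + [4·(-6) − 3·2] + [3·1 − 1·(-6)]| = 42, so the area is 21.
Along each edge there are gcd(|Δx|,|Δy|)+1 lattice points, so counting each shared vertex once the boundary has gcd(7,4) + gcd(10,3) + gcd(1,8) + gcd(2,7) = 1+1+1+1 = 4.
By Pick's theorem I = A − B/2 + 1 = 21 − 4/2 + 1 = 20.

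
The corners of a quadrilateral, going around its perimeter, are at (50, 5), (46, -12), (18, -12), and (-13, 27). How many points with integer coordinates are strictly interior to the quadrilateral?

By the shoelace formula, twice the signed area is |(50·(-12) − 46·5) + (46·(-12) − 18·(-12)) + (18·27 − (-13)·(-12)) + ((-13)·5 − 50·27)| = 2251, so the area is 1125.5.
The number of boundary lattice points is Σ gcd(|Δx|,|Δy|) = gcd(4,17) + gcd(28,0) + gcd(31,39) + gcd(63,22) = 1+28+1+1 = 31.
Pick's theorem gives I = A − B/2 + 1 = 1125.5 − 31/2 + 1 = 1111.

1111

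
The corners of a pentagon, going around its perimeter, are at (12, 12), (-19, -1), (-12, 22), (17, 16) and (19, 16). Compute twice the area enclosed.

776

By the shoelace formula, twice the signed area is |[12·(-1) − (-19)·12] + [(-19)·22 − (-12)·(-1)] + [(-12)·16 − 17·22] + [17·16 − 19·16] + [19·12 − 12·16]| = 776, so the area is 388.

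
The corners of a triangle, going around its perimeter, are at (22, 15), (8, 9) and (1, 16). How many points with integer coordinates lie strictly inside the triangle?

Using the shoelace formula, 2A = |[22·9 − 8·15] + [8·16 − 1·9] + [1·15 − 22·16]| = 140, so the area is 70.
Along each edge there are gcd(|Δx|,|Δy|)+1 lattice points, so counting each shared vertex once the boundary has gcd(14,6) + gcd(7,7) + gcd(21,1) = 2+7+1 = 10.
By Pick's theorem A = I + B/2 − 1, so I = 70 − 10/2 + 1 = 66.

66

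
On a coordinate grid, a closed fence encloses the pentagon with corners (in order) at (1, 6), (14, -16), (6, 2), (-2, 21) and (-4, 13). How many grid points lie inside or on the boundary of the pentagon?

Using the shoelace formula, 2A = |[1·(-16) − 14·6] + [14·2 − 6·(-16)] + [6·21 − (-2)·2] + [(-2)·13 − (-4)·21] + [(-4)·6 − 1·13]| = 175, so the area is 175/2.
Along each edge there are gcd(|Δx|,|Δy|)+1 lattice points, so counting each shared vertex once the boundary has gcd(13,22) + gcd(8,18) + gcd(8,19) + gcd(2,8) + gcd(5,7) = 1+2+1+2+1 = 7.
Pick's theorem gives I = A − B/2 + 1 = 175/2 − 7/2 + 1 = 85, so the closed region contains I + B = 85 + 7 = 92 lattice points.

92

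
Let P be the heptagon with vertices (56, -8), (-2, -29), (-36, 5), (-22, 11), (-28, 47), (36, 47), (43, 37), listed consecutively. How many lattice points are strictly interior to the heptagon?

Using the shoelace formula, 2A = |(56·(-29) − (-2)·(-8)) + ((-2)·5 − (-36)·(-29)) + ((-36)·11 − (-22)·5) + ((-22)·47 − (-28)·11) + ((-28)·47 − 36·47) + (36·37 − 43·47) + (43·(-8) − 56·37)| = 9819, so the area is 4909.5.
Summing gcd(|Δx|,|Δy|) over the edges gives the boundary count: gcd(58,21) + gcd(34,34) + gcd(14,6) + gcd(6,36) + gcd(64,0) + gcd(7,10) + gcd(13,45) = 1+34+2+6+64+1+1 = 109.
By Pick's theorem A = I + B/2 − 1, so I = 4909.5 − 109/2 + 1 = 4856.

4856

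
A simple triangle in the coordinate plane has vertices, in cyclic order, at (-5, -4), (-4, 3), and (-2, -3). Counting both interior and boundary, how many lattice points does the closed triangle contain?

By the shoelace formula, twice the signed area is |((-5)·3 − (-4)·(-4)) + ((-4)·(-3) − (-2)·3) + ((-2)·(-4) − (-5)·(-3))| = 20, so the area is 10.
Summing gcd(|Δx|,|Δy|) over the edges gives the boundary count: gcd(1,7) + gcd(2,6) + gcd(3,1) = 1+2+1 = 4.
Pick's theorem gives I = A − B/2 + 1 = 10 − 4/2 + 1 = 9, so the closed region contains I + B = 9 + 4 = 13 lattice points.

13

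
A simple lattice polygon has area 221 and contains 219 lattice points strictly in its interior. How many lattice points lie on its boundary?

Pick's theorem gives A = I + B/2 − 1, so B = 2(A − I + 1) = 2(221 − 219 + 1) = 6.

6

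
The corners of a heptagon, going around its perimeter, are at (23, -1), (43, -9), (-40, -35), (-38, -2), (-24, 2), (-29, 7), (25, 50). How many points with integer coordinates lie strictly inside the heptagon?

Using the shoelace formula, 2A = |(23·(-9) − 43·(-1)) + (43·(-35) − (-40)·(-9)) + ((-40)·(-2) − (-38)·(-35)) + ((-38)·2 − (-24)·(-2)) + ((-24)·7 − (-29)·2) + ((-29)·50 − 25·7) + (25·(-1) − 23·50)| = 6313, so the area is 6313/2.
Along each edge there are gcd(|Δx|,|Δy|)+1 lattice points, so counting each shared vertex once the boundary has gcd(20,8) + gcd(83,26) + gcd(2,33) + gcd(14,4) + gcd(5,5) + gcd(54,43) + gcd(2,51) = 4+1+1+2+5+1+1 = 15.
Pick's theorem gives I = A − B/2 + 1 = 6313/2 − 15/2 + 1 = 3150.

3150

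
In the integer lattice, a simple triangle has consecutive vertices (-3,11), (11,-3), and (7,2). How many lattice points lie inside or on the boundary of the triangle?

16

Using the shoelace formula, 2A = |[(-3)·(-3) − 11·11] + [11·2 − 7·(-3)] + [7·11 − (-3)·2]| = 14, so the area is 7.
Summing gcd(|Δx|,|Δy|) over the edges gives the boundary count: gcd(14,14) + gcd(4,5) + gcd(10,9) = 14+1+1 = 16.
Pick's theorem gives I = A − B/2 + 1 = 7 − 16/2 + 1 = 0, so the closed region contains I + B = 0 + 16 = 16 lattice points.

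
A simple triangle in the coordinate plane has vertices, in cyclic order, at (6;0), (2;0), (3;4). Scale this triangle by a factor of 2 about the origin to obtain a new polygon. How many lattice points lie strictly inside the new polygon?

By the shoelace formula, twice the signed area is |(6·0 − 2·0) + (2·4 − 3·0) + (3·0 − 6·4)| = 16, so the area is 8.
The number of boundary lattice points is Σ gcd(|Δx|,|Δy|) = gcd(4,0) + gcd(1,4) + gcd(3,4) = 4+1+1 = 6.
Scaling by 2 multiplies the area by 2² = 4 (so the new area is 32) and multiplies the boundary lattice-point count by 2, giving 12.
By Pick's theorem, the interior count of the dilated polygon is 32 − 12/2 + 1 = 27.

27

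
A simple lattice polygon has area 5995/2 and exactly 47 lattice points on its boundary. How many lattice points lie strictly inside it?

2975

From Pick's theorem, I = A − B/2 + 1 = 5995/2 − 47/2 + 1 = 2975.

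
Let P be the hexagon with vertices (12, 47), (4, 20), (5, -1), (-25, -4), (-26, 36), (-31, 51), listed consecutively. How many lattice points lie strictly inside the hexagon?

Using the shoelace formula, 2A = |[12·20 − 4·47] + [4·(-1) − 5·20] + [5·(-4) − (-25)·(-1)] + [(-25)·36 − (-26)·(-4)] + [(-26)·51 − (-31)·36] + [(-31)·47 − 12·51]| = 3380, so the area is 1690.
Along each edge there are gcd(|Δx|,|Δy|)+1 lattice points, so counting each shared vertex once the boundary has gcd(8,27) + gcd(1,21) + gcd(30,3) + gcd(1,40) + gcd(5,15) + gcd(43,4) = 1+1+3+1+5+1 = 12.
By Pick's theorem A = I + B/2 − 1, so I = 1690 − 12/2 + 1 = 1685.

1685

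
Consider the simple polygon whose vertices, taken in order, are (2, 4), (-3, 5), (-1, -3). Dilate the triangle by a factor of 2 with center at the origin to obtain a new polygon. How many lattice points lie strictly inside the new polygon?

73

By the shoelace formula, twice the signed area is |[2·5 − (-3)·4] + [(-3)·(-3) − (-1)·5] + [(-1)·4 − 2·(-3)]| = 38, so the area is 19.
Summing gcd(|Δx|,|Δy|) over the edges gives the boundary count: gcd(5,1) + gcd(2,8) + gcd(3,7) = 1+2+1 = 4.
Scaling by 2 multiplies the area by 2² = 4 (so the new area is 76) and multiplies the boundary lattice-point count by 2, giving 8.
By Pick's theorem, the interior count of the dilated polygon is 76 − 8/2 + 1 = 73.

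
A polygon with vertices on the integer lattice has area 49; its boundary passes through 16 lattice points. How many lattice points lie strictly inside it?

42

From Pick's theorem, I = A − B/2 + 1 = 49 − 16/2 + 1 = 42.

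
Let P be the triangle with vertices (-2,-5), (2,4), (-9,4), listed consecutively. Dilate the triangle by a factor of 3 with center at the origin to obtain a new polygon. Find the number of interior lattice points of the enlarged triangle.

The shoelace formula gives twice the area as |[(-2)·4 − 2·(-5)] + [2·4 − (-9)·4] + [(-9)·(-5) − (-2)·4]| = 99, so the area is 49.5.
Along each edge there are gcd(|Δx|,|Δy|)+1 lattice points, so counting each shared vertex once the boundary has gcd(4,9) + gcd(11,0) + gcd(7,9) = 1+11+1 = 13.
Scaling by 3 multiplies the area by 3² = 9 (so the new area is 891/2) and multiplies the boundary lattice-point count by 3, giving 39.
By Pick's theorem, the interior count of the dilated polygon is 891/2 − 39/2 + 1 = 427.

427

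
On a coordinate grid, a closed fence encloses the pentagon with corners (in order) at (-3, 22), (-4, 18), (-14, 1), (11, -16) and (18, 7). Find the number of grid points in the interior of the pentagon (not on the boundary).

636

Using the shoelace formula, 2A = |((-3)·18 − (-4)·22) + ((-4)·1 − (-14)·18) + ((-14)·(-16) − 11·1) + (11·7 − 18·(-16)) + (18·22 − (-3)·7)| = 1277, so the area is 638.5.
Along each edge there are gcd(|Δx|,|Δy|)+1 lattice points, so counting each shared vertex once the boundary has gcd(1,4) + gcd(10,17) + gcd(25,17) + gcd(7,23) + gcd(21,15) = 1+1+1+1+3 = 7.
By Pick's theorem A = I + B/2 − 1, so I = 638.5 − 7/2 + 1 = 636.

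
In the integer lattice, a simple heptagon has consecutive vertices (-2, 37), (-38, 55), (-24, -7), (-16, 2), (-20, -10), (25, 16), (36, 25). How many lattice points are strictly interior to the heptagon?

By the shoelace formula, twice the signed area is |((-2)·55 − (-38)·37) + ((-38)·(-7) − (-24)·55) + ((-24)·2 − (-16)·(-7)) + ((-16)·(-10) − (-20)·2) + ((-20)·16 − 25·(-10)) + (25·25 − 36·16) + (36·37 − (-2)·25)| = 4283, so the area is 2141.5.
Summing gcd(|Δx|,|Δy|) over the edges gives the boundary count: gcd(36,18) + gcd(14,62) + gcd(8,9) + gcd(4,12) + gcd(45,26) + gcd(11,9) + gcd(38,12) = 18+2+1+4+1+1+2 = 29.
By Pick's theorem A = I + B/2 − 1, so I = 2141.5 − 29/2 + 1 = 2128.

2128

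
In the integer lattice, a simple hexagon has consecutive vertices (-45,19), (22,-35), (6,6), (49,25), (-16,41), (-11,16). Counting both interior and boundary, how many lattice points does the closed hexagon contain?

By the shoelace formula, twice the signed area is |[(-45)·(-35) − 22·19] + [22·6 − 6·(-35)] + [6·25 − 49·6] + [49·41 − (-16)·25] + [(-16)·16 − (-11)·41] + [(-11)·19 − (-45)·16]| = 4470, so the area is 2235.
Summing gcd(|Δx|,|Δy|) over the edges gives the boundary count: gcd(67,54) + gcd(16,41) + gcd(43,19) + gcd(65,16) + gcd(5,25) + gcd(34,3) = 1+1+1+1+5+1 = 10.
Pick's theorem gives I = A − B/2 + 1 = 2235 − 10/2 + 1 = 2231, so the closed region contains I + B = 2231 + 10 = 2241 lattice points.

2241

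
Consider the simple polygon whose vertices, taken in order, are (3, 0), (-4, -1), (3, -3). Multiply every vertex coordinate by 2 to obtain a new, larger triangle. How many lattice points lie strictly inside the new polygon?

38

The shoelace formula gives twice the area as |(3·(-1) − (-4)·0) + ((-4)·(-3) − 3·(-1)) + (3·0 − 3·(-3))| = 21, so the area is 10.5.
The number of boundary lattice points is Σ gcd(|Δx|,|Δy|) = gcd(7,1) + gcd(7,2) + gcd(0,3) = 1+1+3 = 5.
Scaling by 2 multiplies the area by 2² = 4 (so the new area is 42) and multiplies the boundary lattice-point count by 2, giving 10.
By Pick's theorem, the interior count of the dilated polygon is 42 − 10/2 + 1 = 38.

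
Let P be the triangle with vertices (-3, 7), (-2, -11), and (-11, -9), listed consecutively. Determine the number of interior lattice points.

Using the shoelace formula, 2A = |[(-3)·(-11) − (-2)·7] + [(-2)·(-9) − (-11)·(-11)] + [(-11)·7 − (-3)·(-9)]| = 160, so the area is 80.
Along each edge there are gcd(|Δx|,|Δy|)+1 lattice points, so counting each shared vertex once the boundary has gcd(1,18) + gcd(9,2) + gcd(8,16) = 1+1+8 = 10.
By Pick's theorem A = I + B/2 − 1, so I = 80 − 10/2 + 1 = 76.

76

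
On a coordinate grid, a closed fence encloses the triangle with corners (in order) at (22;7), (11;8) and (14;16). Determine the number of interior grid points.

By the shoelace formula, twice the signed area is |(22·8 − 11·7) + (11·16 − 14·8) + (14·7 − 22·16)| = 91, so the area is 45.5.
Summing gcd(|Δx|,|Δy|) over the edges gives the boundary count: gcd(11,1) + gcd(3,8) + gcd(8,9) = 1+1+1 = 3.
By Pick's theorem A = I + B/2 − 1, so I = 45.5 − 3/2 + 1 = 45.

45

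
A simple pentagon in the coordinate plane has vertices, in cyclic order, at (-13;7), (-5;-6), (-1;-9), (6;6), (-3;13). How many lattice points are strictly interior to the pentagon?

220

Using the shoelace formula, 2A = |((-13)·(-6) − (-5)·7) + ((-5)·(-9) − (-1)·(-6)) + ((-1)·6 − 6·(-9)) + (6·13 − (-3)·6) + ((-3)·7 − (-13)·13)| = 444, so the area is 222.
Summing gcd(|Δx|,|Δy|) over the edges gives the boundary count: gcd(8,13) + gcd(4,3) + gcd(7,15) + gcd(9,7) + gcd(10,6) = 1+1+1+1+2 = 6.
Pick's theorem gives I = A − B/2 + 1 = 222 − 6/2 + 1 = 220.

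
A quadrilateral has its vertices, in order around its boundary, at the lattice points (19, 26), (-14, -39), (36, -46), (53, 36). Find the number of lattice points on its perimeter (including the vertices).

5

Along each edge there are gcd(|Δx|,|Δy|)+1 lattice points, so counting each shared vertex once the boundary has gcd(33,65) + gcd(50,7) + gcd(17,82) + gcd(34,10) = 1+1+1+2 = 5.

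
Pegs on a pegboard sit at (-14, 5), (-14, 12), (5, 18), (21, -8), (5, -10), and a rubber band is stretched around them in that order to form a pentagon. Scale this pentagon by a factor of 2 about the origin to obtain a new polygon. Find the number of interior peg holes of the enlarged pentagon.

Using the shoelace formula, 2A = |[(-14)·12 − (-14)·5] + [(-14)·18 − 5·12] + [5·(-8) − 21·18] + [21·(-10) − 5·(-8)] + [5·5 − (-14)·(-10)]| = 1113, so the area is 1113/2.
Along each edge there are gcd(|Δx|,|Δy|)+1 lattice points, so counting each shared vertex once the boundary has gcd(0,7) + gcd(19,6) + gcd(16,26) + gcd(16,2) + gcd(19,15) = 7+1+2+2+1 = 13.
Scaling by 2 multiplies the area by 2² = 4 (so the new area is 2226) and multiplies the boundary lattice-point count by 2, giving 26.
By Pick's theorem, the interior count of the dilated polygon is 2226 − 26/2 + 1 = 2214.

2214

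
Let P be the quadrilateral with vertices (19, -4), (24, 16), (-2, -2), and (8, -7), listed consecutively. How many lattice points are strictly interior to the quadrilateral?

252

Using the shoelace formula, 2A = |(19·16 − 24·(-4)) + (24·(-2) − (-2)·16) + ((-2)·(-7) − 8·(-2)) + (8·(-4) − 19·(-7))| = 515, so the area is 257.5.
Along each edge there are gcd(|Δx|,|Δy|)+1 lattice points, so counting each shared vertex once the boundary has gcd(5,20) + gcd(26,18) + gcd(10,5) + gcd(11,3) = 5+2+5+1 = 13.
Pick's theorem gives I = A − B/2 + 1 = 257.5 − 13/2 + 1 = 252.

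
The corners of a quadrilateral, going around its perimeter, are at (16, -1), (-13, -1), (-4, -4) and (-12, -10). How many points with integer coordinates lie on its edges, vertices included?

35

Along each edge there are gcd(|Δx|,|Δy|)+1 lattice points, so counting each shared vertex once the boundary has gcd(29,0) + gcd(9,3) + gcd(8,6) + gcd(28,9) = 29+3+2+1 = 35.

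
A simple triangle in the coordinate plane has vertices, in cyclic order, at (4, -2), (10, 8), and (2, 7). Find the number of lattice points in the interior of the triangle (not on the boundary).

By the shoelace formula, twice the signed area is |(4·8 − 10·(-2)) + (10·7 − 2·8) + (2·(-2) − 4·7)| = 74, so the area is 37.
Summing gcd(|Δx|,|Δy|) over the edges gives the boundary count: gcd(6,10) + gcd(8,1) + gcd(2,9) = 2+1+1 = 4.
By Pick's theorem A = I + B/2 − 1, so I = 37 − 4/2 + 1 = 36.

36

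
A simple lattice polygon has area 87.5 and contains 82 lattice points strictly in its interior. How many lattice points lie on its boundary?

Pick's theorem gives A = I + B/2 − 1, so B = 2(A − I + 1) = 2(87.5 − 82 + 1) = 13.

13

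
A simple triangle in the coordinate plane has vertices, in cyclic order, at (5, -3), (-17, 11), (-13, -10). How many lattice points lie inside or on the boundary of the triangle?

The shoelace formula gives twice the area as |(5·11 − (-17)·(-3)) + ((-17)·(-10) − (-13)·11) + ((-13)·(-3) − 5·(-10))| = 406, so the area is 203.
Summing gcd(|Δx|,|Δy|) over the edges gives the boundary count: gcd(22,14) + gcd(4,21) + gcd(18,7) = 2+1+1 = 4.
Pick's theorem gives I = A − B/2 + 1 = 203 − 4/2 + 1 = 202, so the closed region contains I + B = 202 + 4 = 206 lattice points.

206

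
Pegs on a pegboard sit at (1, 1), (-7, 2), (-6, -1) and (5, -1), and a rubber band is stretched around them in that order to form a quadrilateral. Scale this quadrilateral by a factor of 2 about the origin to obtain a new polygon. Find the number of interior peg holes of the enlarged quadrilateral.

76

Using the shoelace formula, 2A = |(1·2 − (-7)·1) + ((-7)·(-1) − (-6)·2) + ((-6)·(-1) − 5·(-1)) + (5·1 − 1·(-1))| = 45, so the area is 45/2.
The number of boundary lattice points is Σ gcd(|Δx|,|Δy|) = gcd(8,1) + gcd(1,3) + gcd(11,0) + gcd(4,2) = 1+1+11+2 = 15.
Scaling by 2 multiplies the area by 2² = 4 (so the new area is 90) and multiplies the boundary lattice-point count by 2, giving 30.
By Pick's theorem, the interior count of the dilated polygon is 90 − 30/2 + 1 = 76.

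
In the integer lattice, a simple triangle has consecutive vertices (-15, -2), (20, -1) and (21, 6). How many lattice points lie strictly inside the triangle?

Using the shoelace formula, 2A = |[(-15)·(-1) − 20·(-2)] + [20·6 − 21·(-1)] + [21·(-2) − (-15)·6]| = 244, so the area is 122.
The number of boundary lattice points is Σ gcd(|Δx|,|Δy|) = gcd(35,1) + gcd(1,7) + gcd(36,8) = 1+1+4 = 6.
By Pick's theorem A = I + B/2 − 1, so I = 122 − 6/2 + 1 = 120.

120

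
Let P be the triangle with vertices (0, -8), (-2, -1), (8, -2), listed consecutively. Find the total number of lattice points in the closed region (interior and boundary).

By the shoelace formula, twice the signed area is |[0·(-1) − (-2)·(-8)] + [(-2)·(-2) − 8·(-1)] + [8·(-8) − 0·(-2)]| = 68, so the area is 34.
Along each edge there are gcd(|Δx|,|Δy|)+1 lattice points, so counting each shared vertex once the boundary has gcd(2,7) + gcd(10,1) + gcd(8,6) = 1+1+2 = 4.
Pick's theorem gives I = A − B/2 + 1 = 34 − 4/2 + 1 = 33, so the closed region contains I + B = 33 + 4 = 37 lattice points.

37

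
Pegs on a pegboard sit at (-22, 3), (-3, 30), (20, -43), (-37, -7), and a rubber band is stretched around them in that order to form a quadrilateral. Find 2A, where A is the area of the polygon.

By the shoelace formula, twice the signed area is |[(-22)·30 − (-3)·3] + [(-3)·(-43) − 20·30] + [20·(-7) − (-37)·(-43)] + [(-37)·3 − (-22)·(-7)]| = 3118, so the area is 1559.

3118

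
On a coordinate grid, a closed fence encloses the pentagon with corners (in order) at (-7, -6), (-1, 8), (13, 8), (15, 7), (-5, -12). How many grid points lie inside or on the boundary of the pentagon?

The shoelace formula gives twice the area as |((-7)·8 − (-1)·(-6)) + ((-1)·8 − 13·8) + (13·7 − 15·8) + (15·(-12) − (-5)·7) + ((-5)·(-6) − (-7)·(-12))| = 402, so the area is 201.
Summing gcd(|Δx|,|Δy|) over the edges gives the boundary count: gcd(6,14) + gcd(14,0) + gcd(2,1) + gcd(20,19) + gcd(2,6) = 2+14+1+1+2 = 20.
Pick's theorem gives I = A − B/2 + 1 = 201 − 20/2 + 1 = 192, so the closed region contains I + B = 192 + 20 = 212 lattice points.

212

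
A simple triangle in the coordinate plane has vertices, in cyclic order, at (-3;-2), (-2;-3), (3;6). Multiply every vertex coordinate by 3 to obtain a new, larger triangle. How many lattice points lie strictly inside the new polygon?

The shoelace formula gives twice the area as |((-3)·(-3) − (-2)·(-2)) + ((-2)·6 − 3·(-3)) + (3·(-2) − (-3)·6)| = 14, so the area is 7.
Along each edge there are gcd(|Δx|,|Δy|)+1 lattice points, so counting each shared vertex once the boundary has gcd(1,1) + gcd(5,9) + gcd(6,8) = 1+1+2 = 4.
Scaling by 3 multiplies the area by 3² = 9 (so the new area is 63) and multiplies the boundary lattice-point count by 3, giving 12.
By Pick's theorem, the interior count of the dilated polygon is 63 − 12/2 + 1 = 58.

58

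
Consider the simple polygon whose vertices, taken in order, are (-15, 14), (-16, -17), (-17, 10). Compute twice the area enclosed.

Using the shoelace formula, 2A = |[(-15)·(-17) − (-16)·14] + [(-16)·10 − (-17)·(-17)] + [(-17)·14 − (-15)·10]| = 58, so the area is 29.

58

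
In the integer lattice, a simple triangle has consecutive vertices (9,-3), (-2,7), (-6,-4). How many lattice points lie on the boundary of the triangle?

3

The number of boundary lattice points is Σ gcd(|Δx|,|Δy|) = gcd(11,10) + gcd(4,11) + gcd(15,1) = 1+1+1 = 3.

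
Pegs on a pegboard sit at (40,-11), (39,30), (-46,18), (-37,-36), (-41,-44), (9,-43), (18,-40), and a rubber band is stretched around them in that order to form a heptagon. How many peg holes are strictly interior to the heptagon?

By the shoelace formula, twice the signed area is |(40·30 − 39·(-11)) + (39·18 − (-46)·30) + ((-46)·(-36) − (-37)·18) + ((-37)·(-44) − (-41)·(-36)) + ((-41)·(-43) − 9·(-44)) + (9·(-40) − 18·(-43)) + (18·(-11) − 40·(-40))| = 10160, so the area is 5080.
Summing gcd(|Δx|,|Δy|) over the edges gives the boundary count: gcd(1,41) + gcd(85,12) + gcd(9,54) + gcd(4,8) + gcd(50,1) + gcd(9,3) + gcd(22,29) = 1+1+9+4+1+3+1 = 20.
By Pick's theorem A = I + B/2 − 1, so I = 5080 − 20/2 + 1 = 5071.

5071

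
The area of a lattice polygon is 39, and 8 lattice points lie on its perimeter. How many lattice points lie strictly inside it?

36

Pick's theorem A = I + B/2 − 1 rearranges to I = A − B/2 + 1 = 39 − 8/2 + 1 = 36.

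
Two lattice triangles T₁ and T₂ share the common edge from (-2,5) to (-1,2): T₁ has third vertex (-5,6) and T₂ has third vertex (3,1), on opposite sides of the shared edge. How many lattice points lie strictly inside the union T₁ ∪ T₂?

7

The union is the simple quadrilateral with vertices (-2,5), (-5,6), (-1,2), (3,1) in order.
By the shoelace formula, twice the signed area is |((-2)·6 − (-5)·5) + ((-5)·2 − (-1)·6) + ((-1)·1 − 3·2) + (3·5 − (-2)·1)| = 19, so the area is 9.5.
The number of boundary lattice points is Σ gcd(|Δx|,|Δy|) = gcd(3,1) + gcd(4,4) + gcd(4,1) + gcd(5,4) = 1+4+1+1 = 7.
By Pick's theorem I = A − B/2 + 1 = 9.5 − 7/2 + 1 = 7.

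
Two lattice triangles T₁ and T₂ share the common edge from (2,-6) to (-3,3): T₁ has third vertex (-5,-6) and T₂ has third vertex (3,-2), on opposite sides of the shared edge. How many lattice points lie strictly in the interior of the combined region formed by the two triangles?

The union is the simple quadrilateral with vertices (2,-6), (-5,-6), (-3,3), (3,-2) in order.
The shoelace formula gives twice the area as |[2·(-6) − (-5)·(-6)] + [(-5)·3 − (-3)·(-6)] + [(-3)·(-2) − 3·3] + [3·(-6) − 2·(-2)]| = 92, so the area is 46.
Along each edge there are gcd(|Δx|,|Δy|)+1 lattice points, so counting each shared vertex once the boundary has gcd(7,0) + gcd(2,9) + gcd(6,5) + gcd(1,4) = 7+1+1+1 = 10.
By Pick's theorem I = A − B/2 + 1 = 46 − 10/2 + 1 = 42.

42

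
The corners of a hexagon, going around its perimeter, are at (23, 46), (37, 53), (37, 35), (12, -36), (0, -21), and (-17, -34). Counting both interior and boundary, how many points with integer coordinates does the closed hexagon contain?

1791

By the shoelace formula, twice the signed area is |[23·53 − 37·46] + [37·35 − 37·53] + [37·(-36) − 12·35] + [12·(-21) − 0·(-36)] + [0·(-34) − (-17)·(-21)] + [(-17)·46 − 23·(-34)]| = 3510, so the area is 1755.
The number of boundary lattice points is Σ gcd(|Δx|,|Δy|) = gcd(14,7) + gcd(0,18) + gcd(25,71) + gcd(12,15) + gcd(17,13) + gcd(40,80) = 7+18+1+3+1+40 = 70.
Pick's theorem gives I = A − B/2 + 1 = 1755 − 70/2 + 1 = 1721, so the closed region contains I + B = 1721 + 70 = 1791 lattice points.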